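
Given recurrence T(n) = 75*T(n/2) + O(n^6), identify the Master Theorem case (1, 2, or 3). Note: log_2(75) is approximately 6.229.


Master Theorem parameters: a=75, b=2, c=6
log_b(a) = 6.229
Compare b^c with a: 2^6 = 64 < 75, so c < log_b(a).
Comparing c=6 vs log_b(a)=6.229:
6 < 6.229 => Case 1
Result: T(n) = O(n^(log_2 75)) ~ O(n^6.229)
Master Theorem case = 1


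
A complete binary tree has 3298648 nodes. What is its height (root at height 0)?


In a complete binary tree, level k holds nodes 2^k .. 2^(k+1)-1 (1-indexed).
Height = floor(log2(n)) = floor(log2(3298648)) = 21
Check: 2^21 = 2097152 <= 3298648 < 4194304 = 2^22


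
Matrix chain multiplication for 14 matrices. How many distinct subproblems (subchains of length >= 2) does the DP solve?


Subproblems are indexed by (i, j) where i < j.
Number of such pairs = n*(n-1)/2
= 14 * 13 / 2
= 91


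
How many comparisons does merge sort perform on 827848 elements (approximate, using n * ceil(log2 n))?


Recursion depth: ceil(log2(827848)) = 20
Each recursion level merges n = 827848 elements
Total = 827848 * 20 = 16556960


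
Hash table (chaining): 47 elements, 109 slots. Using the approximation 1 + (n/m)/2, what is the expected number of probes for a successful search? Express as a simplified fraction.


Computing expected probes:
alpha = 47/109
= 1 + alpha/2
= 1 + 47/(2*109)
= (2*109 + 47) / (2*109)
= 265/218


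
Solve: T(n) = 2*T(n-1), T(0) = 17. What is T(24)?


Unrolling:
T(24) = 2*T(23) = 2^2*T(22) = ... = 2^24*T(0)
= 2^24 * 17
= 16777216 * 17 = 285212672


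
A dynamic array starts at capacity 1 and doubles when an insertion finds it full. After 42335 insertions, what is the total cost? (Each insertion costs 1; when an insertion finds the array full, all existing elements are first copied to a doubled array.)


Insertion cost: 42335 (one per element)
Resizes occur just before inserting elements 2, 3, 5, 9, ...
Elements copied at each resize: 1 + 2 + 4 + 8 + 16 + 32 + 64 + 128 + 256 + 512 + 1024 + 2048 + 4096 + 8192 + 16384 + 32768
Sum of copies = 65535 (geometric series: 2^k - 1)
Total = 42335 + 65535 = 107870


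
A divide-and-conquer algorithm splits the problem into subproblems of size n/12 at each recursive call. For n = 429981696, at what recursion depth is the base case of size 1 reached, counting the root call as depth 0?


At each depth, the problem size is divided by 12:
  Depth 0: problem size = 429981696
  Depth 1: problem size = 35831808
  Depth 2: problem size = 2985984
  Depth 3: problem size = 248832
  Depth 4: problem size = 20736
  Depth 5: problem size = 1728
  Depth 6: problem size = 144
  Depth 7: problem size = 12
  Depth 8: problem size = 1 (base case)
The base case is reached at depth log_12(429981696) = 8 (the tree has 9 levels counting depth 0, but the depth asked for is 8).
Recursion depth = 8


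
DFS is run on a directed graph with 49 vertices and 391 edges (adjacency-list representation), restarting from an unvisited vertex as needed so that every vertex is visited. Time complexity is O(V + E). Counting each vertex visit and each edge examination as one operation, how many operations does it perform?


A full DFS traversal processes each vertex exactly once (push/pop on stack).
Each directed edge is examined once.
V = 49, E = 391
V + E = 440


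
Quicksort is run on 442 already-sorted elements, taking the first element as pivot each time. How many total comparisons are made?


Sum of comparisons per partition:
441 + 440 + ... + 1 + 0
= 442 * (442 - 1) / 2
= 442 * 441 / 2
= 97461


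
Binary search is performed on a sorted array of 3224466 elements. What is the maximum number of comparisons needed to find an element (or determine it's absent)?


Binary search halves the search space each comparison:
  Step 1: search space = 3224466 -> 1612233
  Step 2: search space = 1612233 -> 806116
  Step 3: search space = 806116 -> 403058
  Step 4: search space = 403058 -> 201529
  Step 5: search space = 201529 -> 100764
  Step 6: search space = 100764 -> 50382
  Step 7: search space = 50382 -> 25191
  Step 8: search space = 25191 -> 12595
  Step 9: search space = 12595 -> 6297
  Step 10: search space = 6297 -> 3148
  Step 11: search space = 3148 -> 1574
  Step 12: search space = 1574 -> 787
  Step 13: search space = 787 -> 393
  Step 14: search space = 393 -> 196
  Step 15: search space = 196 -> 98
  Step 16: search space = 98 -> 49
  Step 17: search space = 49 -> 24
  Step 18: search space = 24 -> 12
  Step 19: search space = 12 -> 6
  Step 20: search space = 6 -> 3
  Step 21: search space = 3 -> 1
  Step 22: search space = 1 (final check)
Maximum comparisons = floor(log2(3224466)) + 1 = 21 + 1 = 22


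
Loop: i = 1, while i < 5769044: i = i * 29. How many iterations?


i multiplies by 29 each step:
i = 1 -> 29 -> 841 -> 24389 -> 707281 -> 20511149 (stop)
Iterations = ceil(log_29(5769044)) = 5


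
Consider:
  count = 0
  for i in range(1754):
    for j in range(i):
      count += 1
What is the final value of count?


For each i, the inner loop runs i times:
  i=0: inner runs 0 times
  i=1: inner runs 1 time
  i=2: inner runs 2 times
  i=3: inner runs 3 times
  i=4: inner runs 4 times
  i=5: inner runs 5 times
  i=6: inner runs 6 times
  i=7: inner runs 7 times
  ...
Total = 0 + 1 + 2 + ... + 1753 = 1754*(1754-1)/2 = 1537381


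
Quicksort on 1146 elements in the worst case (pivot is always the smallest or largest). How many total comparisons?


In the worst case, each partition step picks the worst pivot:
  Partition 1: 1145 comparisons (n-1 elements to compare)
  Partition 2: 1144 comparisons
  Partition 3: 1143 comparisons
  Partition 4: 1142 comparisons
  Partition 5: 1141 comparisons
  ...
  Last partition: 0 comparisons
Total = (n-1) + (n-2) + ... + 1 + 0 = n*(n-1)/2
= 1146*1145/2 = 656085


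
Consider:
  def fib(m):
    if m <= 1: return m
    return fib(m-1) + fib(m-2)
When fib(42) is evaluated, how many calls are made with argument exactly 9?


Let N(m) = number of times fib(m) is called while evaluating fib(42).
N(42) = 1 (the initial call).
N(41) = 1 (only fib(42) calls it).
For 1 <= m <= 40: fib(m) is called by fib(m+1) and fib(m+2), so
  N(m) = N(m+1) + N(m+2).
fib(0) is called only by fib(2), so N(0) = N(2).
Walk down from m=42:
  N(42)=1, N(41)=1, N(40)=2, N(39)=3, N(38)=5, N(37)=8, N(36)=13, N(35)=21, N(34)=34, N(33)=55, N(32)=89, N(31)=144, N(30)=233, N(29)=377, N(28)=610, N(27)=987, N(26)=1597, N(25)=2584, N(24)=4181, N(23)=6765, N(22)=10946, N(21)=17711, N(20)=28657, N(19)=46368, N(18)=75025, N(17)=121393, N(16)=196418, N(15)=317811, N(14)=514229, N(13)=832040, N(12)=1346269, N(11)=2178309, N(10)=3524578, N(9)=5702887
N(9) = 5702887


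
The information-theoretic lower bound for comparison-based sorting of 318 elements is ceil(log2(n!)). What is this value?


A binary decision tree of height h has at most 2^h leaves and needs at least n! of them, so h >= ceil(log2(n!)).
318! is far too large to multiply out, so use Stirling's series:
  ln(n!) ~ n ln n - n + (1/2) ln(2 pi n) + 1/(12n)  (error below 1/(360 n^3), negligible here)
  ln(318) = 5.7620514
  n ln n = 318 * 5.7620514 = 1832.3323
  (1/2) ln(2 pi * 318) = (1/2) ln(1998.0529) = 3.8000
  1/(12*318) = 0.0003
  ln(318!) ~ 1832.3323 - 318 + 3.8000 + 0.0003 = 1518.1326
Convert to base 2: log2(318!) = 1518.1326 / ln 2 = 1518.1326 / 0.69314718 = 2190.2024
ceil(2190.2024) = 2191


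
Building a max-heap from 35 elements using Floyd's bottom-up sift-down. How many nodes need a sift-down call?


In a heap of 35 elements (0-indexed array):
  Last element index: 34
  Parent of last element: floor((34 - 1) / 2) = 16
  Internal nodes: indices 0 to 16
  Count = floor(35/2) = 17


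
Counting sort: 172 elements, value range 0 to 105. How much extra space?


n = 172 (output array)
k = 106 (count array for 106 distinct values)
Extra space = 172 + 106 = 278


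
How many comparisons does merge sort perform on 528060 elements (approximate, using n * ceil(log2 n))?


Recursion depth: ceil(log2(528060)) = 20
Each recursion level merges n = 528060 elements
Total = 528060 * 20 = 10561200


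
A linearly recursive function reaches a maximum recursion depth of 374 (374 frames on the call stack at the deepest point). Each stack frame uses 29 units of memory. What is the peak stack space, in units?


Maximum recursion depth = 374 frames
Memory per frame = 29 units
Total stack space = depth * frame_size
= 374 * 29 = 10846


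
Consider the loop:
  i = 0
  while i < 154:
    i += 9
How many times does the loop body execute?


Starting at i = 0, each iteration adds 9.
Iterations until i >= 154:
  Iteration 1: i = 0 -> i = 9
  Iteration 2: i = 9 -> i = 18
  Iteration 3: i = 18 -> i = 27
  Iteration 4: i = 27 -> i = 36
  Iteration 5: i = 36 -> i = 45
  Iteration 6: i = 45 -> i = 54
  Iteration 7: i = 54 -> i = 63
  Iteration 8: i = 63 -> i = 72
  ... continuing ...
Total iterations = ceil(154/9) = 18


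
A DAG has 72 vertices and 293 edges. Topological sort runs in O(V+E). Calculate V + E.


V = 72 (vertex processing)
E = 293 (edge processing)
V + E = 72 + 293 = 365


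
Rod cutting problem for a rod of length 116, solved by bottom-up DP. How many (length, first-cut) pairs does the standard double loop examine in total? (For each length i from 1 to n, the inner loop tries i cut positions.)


For each subproblem length i = 1..116, the inner loop considers i possible first cuts.
Total = 1 + 2 + ... + 116
= 116*(116+1)/2
= 116*117/2 = 6786


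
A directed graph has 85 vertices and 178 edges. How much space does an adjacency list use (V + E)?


Adjacency list: one list head per vertex + one entry per edge
Vertex heads: 85
Edge entries: 178
Total = 85 + 178 = 263


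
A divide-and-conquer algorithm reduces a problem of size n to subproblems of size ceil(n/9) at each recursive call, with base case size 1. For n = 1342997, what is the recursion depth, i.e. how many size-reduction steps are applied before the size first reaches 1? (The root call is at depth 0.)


Each step divides the size by 9 (rounding up); after k steps the size is ceil(n/9^k), which equals 1 exactly when 9^k >= n.
So the depth is the smallest k with 9^k >= 1342997, i.e. ceil(log_9(1342997)).
9^6 = 531441 < 1342997 <= 4782969 = 9^7
Recursion depth = 7


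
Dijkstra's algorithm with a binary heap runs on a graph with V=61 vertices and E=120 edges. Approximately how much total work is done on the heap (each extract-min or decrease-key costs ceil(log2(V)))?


Dijkstra with a binary heap: each vertex is extracted once, each edge may relax once.
Each heap operation costs O(log V).
V + E = 61 + 120 = 181
ceil(log2(61)) = 6 (since 2^5 = 32 < 61 <= 64 = 2^6)
Total heap work = (V+E) * ceil(log2(V)) = 181 * 6 = 1086


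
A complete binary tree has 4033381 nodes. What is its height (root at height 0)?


In a complete binary tree, level k holds nodes 2^k .. 2^(k+1)-1 (1-indexed).
Height = floor(log2(n)) = floor(log2(4033381)) = 21
Check: 2^21 = 2097152 <= 4033381 < 4194304 = 2^22


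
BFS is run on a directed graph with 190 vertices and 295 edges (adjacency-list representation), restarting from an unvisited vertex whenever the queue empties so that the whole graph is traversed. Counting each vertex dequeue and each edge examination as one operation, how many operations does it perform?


A full BFS traversal dequeues each vertex exactly once and examines each directed edge exactly once.
V = 190 (vertex processing cost)
E = 295 (edge examination cost)
Total operations proportional to V + E = 190 + 295 = 485


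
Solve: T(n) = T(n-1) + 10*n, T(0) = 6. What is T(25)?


Expanding the recurrence:
T(25) = T(24) + 10*25
       = T(23) + 10*24 + 10*25
       ...
       = T(0) + 10*(1 + 2 + ... + 25)
       = 6 + 10 * 25*26/2
       = 6 + 10 * 325
       = 6 + 3250 = 3256


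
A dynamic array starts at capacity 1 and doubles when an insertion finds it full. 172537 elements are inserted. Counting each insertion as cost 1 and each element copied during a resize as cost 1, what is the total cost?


n = 172537
Insertion costs: 172537
Resizes copy 1, 2, 4, ... up to the largest power of 2 that is <= n-1 = 172536, i.e. 131072.
Copy costs = 1 + 2 + 4 + 8 + 16 + 32 + 64 + 128 + 256 + 512 + 1024 + 2048 + 4096 + 8192 + 16384 + 32768 + 65536 + 131072 = 262143
Total = 172537 + 262143 = 434680


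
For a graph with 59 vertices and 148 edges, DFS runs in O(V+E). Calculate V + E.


A full DFS traversal visits each vertex once and examines each edge once.
V = 59
E = 148
Sum = 59 + 148 = 207


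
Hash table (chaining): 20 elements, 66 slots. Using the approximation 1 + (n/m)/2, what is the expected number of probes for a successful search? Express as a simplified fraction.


Computing expected probes:
alpha = 20/66
= 1 + alpha/2
= 1 + 20/(2*66)
= (2*66 + 20) / (2*66)
= 152/132 = 38/33


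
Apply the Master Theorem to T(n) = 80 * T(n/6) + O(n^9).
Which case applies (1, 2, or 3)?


The Master Theorem: T(n) = a*T(n/b) + O(n^c)
  a = 80, b = 6, c = 9
log_b(a) = log_6(80) ~ 2.446
Compare b^c with a: 6^9 = 10077696 > 80, so c > log_b(a).
Since c > log_b(a), Case 3 applies.
T(n) = O(n^9)
Master Theorem case = 3


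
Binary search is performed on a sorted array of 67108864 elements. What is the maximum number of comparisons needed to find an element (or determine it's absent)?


Binary search halves the search space each comparison:
  Step 1: search space = 67108864 -> 33554432
  Step 2: search space = 33554432 -> 16777216
  Step 3: search space = 16777216 -> 8388608
  Step 4: search space = 8388608 -> 4194304
  Step 5: search space = 4194304 -> 2097152
  Step 6: search space = 2097152 -> 1048576
  Step 7: search space = 1048576 -> 524288
  Step 8: search space = 524288 -> 262144
  Step 9: search space = 262144 -> 131072
  Step 10: search space = 131072 -> 65536
  Step 11: search space = 65536 -> 32768
  Step 12: search space = 32768 -> 16384
  Step 13: search space = 16384 -> 8192
  Step 14: search space = 8192 -> 4096
  Step 15: search space = 4096 -> 2048
  Step 16: search space = 2048 -> 1024
  Step 17: search space = 1024 -> 512
  Step 18: search space = 512 -> 256
  Step 19: search space = 256 -> 128
  Step 20: search space = 128 -> 64
  Step 21: search space = 64 -> 32
  Step 22: search space = 32 -> 16
  Step 23: search space = 16 -> 8
  Step 24: search space = 8 -> 4
  Step 25: search space = 4 -> 2
  Step 26: search space = 2 -> 1
  Step 27: search space = 1 (final check)
Maximum comparisons = floor(log2(67108864)) + 1 = 26 + 1 = 27


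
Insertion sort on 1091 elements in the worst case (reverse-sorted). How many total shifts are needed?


In the worst case (reverse-sorted), each element shifts past all previous:
  Element 1: 1 shifts
  Element 2: 2 shifts
  Element 3: 3 shifts
  Element 4: 4 shifts
  Element 5: 5 shifts
  ...
  Element 1090: 1090 shifts
Total = 1 + 2 + ... + 1090
= 1091*(1091-1)/2 = 594595


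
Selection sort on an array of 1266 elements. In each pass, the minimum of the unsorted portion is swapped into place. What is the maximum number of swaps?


Selection sort performs one swap per pass:
  Pass 1: find min in positions 0 to 1265, swap with position 0
  Pass 2: find min in positions 1 to 1265, swap with position 1
  Pass 3: find min in positions 2 to 1265, swap with position 2
  Pass 4: find min in positions 3 to 1265, swap with position 3
  Pass 5: find min in positions 4 to 1265, swap with position 4
  ... (1260 more passes)
Total passes (and swaps) = n - 1 = 1266 - 1 = 1265


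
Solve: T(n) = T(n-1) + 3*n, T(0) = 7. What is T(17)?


Expanding the recurrence:
T(17) = T(16) + 3*17
       = T(15) + 3*16 + 3*17
       ...
       = T(0) + 3*(1 + 2 + ... + 17)
       = 7 + 3 * 17*18/2
       = 7 + 3 * 153
       = 7 + 459 = 466


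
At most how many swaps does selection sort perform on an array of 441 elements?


Each of the 440 passes places one element in its final position.
Pass 1: swap minimum into position 0
Pass 2: swap minimum of remaining into position 1
...
Pass 440: last two elements, one swap
Maximum swaps = 441 - 1 = 440


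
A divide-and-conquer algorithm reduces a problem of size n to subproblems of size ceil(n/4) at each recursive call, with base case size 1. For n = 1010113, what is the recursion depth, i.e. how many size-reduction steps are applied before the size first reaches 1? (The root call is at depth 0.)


Each step divides the size by 4 (rounding up); after k steps the size is ceil(n/4^k), which equals 1 exactly when 4^k >= n.
So the depth is the smallest k with 4^k >= 1010113, i.e. ceil(log_4(1010113)).
4^9 = 262144 < 1010113 <= 1048576 = 4^10
Recursion depth = 10


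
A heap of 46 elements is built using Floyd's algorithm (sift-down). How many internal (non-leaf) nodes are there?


Leaf nodes occupy roughly half the array.
Sift-down is called for each internal node, starting from the last one.
Internal nodes = floor(n/2) = floor(46/2) = 23


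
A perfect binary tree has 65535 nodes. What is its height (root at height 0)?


For a perfect binary tree of height h: n = 2^(h+1) - 1, so h = log2(n+1) - 1.
  n + 1 = 65536 = 2^16
  log2(65536) = 16
  height = 16 - 1 = 15


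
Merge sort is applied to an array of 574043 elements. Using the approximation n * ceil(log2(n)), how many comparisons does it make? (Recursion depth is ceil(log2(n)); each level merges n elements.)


Merge sort divides the array into halves recursively.
Number of levels = ceil(log2(574043)) = 20
At each level, approximately n = 574043 comparisons are needed for merging.
Total comparisons ~ n * ceil(log2(n)) = 574043 * 20 = 11480860


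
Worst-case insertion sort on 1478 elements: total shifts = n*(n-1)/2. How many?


Sum of shifts = 1 + 2 + 3 + ... + 1477
= 1478 * 1477 / 2
= 2183006 / 2
= 1091503


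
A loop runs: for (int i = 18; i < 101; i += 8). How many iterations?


Loop starts at i = 18, increments by 8, stops when i >= 101.
Number of iterations = ceil((101 - 18) / 8)
= ceil(83 / 8)
= 11


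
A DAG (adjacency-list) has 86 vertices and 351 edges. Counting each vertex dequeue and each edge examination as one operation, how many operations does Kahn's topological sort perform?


V = 86 (vertex processing)
E = 351 (edge processing)
V + E = 86 + 351 = 437


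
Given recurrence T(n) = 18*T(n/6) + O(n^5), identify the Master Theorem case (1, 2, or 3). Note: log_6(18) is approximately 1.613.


Master Theorem parameters: a=18, b=6, c=5
log_b(a) = 1.613
Compare b^c with a: 6^5 = 7776 > 18, so c > log_b(a).
Comparing c=5 vs log_b(a)=1.613:
5 > 1.613 => Case 3
Result: T(n) = O(n^5)
Master Theorem case = 3


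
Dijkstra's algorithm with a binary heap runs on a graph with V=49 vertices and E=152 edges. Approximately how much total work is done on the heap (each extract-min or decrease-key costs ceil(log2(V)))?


Dijkstra with a binary heap: each vertex is extracted once, each edge may relax once.
Each heap operation costs O(log V).
V + E = 49 + 152 = 201
ceil(log2(49)) = 6 (since 2^5 = 32 < 49 <= 64 = 2^6)
Total heap work = (V+E) * ceil(log2(V)) = 201 * 6 = 1206


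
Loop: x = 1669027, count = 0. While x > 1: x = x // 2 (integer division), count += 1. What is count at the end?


The variable x halves each step:
x = 1669027 -> 834513 -> 417256 -> 208628 -> 104314 -> 52157 -> 26078 -> 13039 -> 6519 -> 3259 -> 1629 -> 814 -> 407 -> 203 -> 101 -> 50 -> 25 -> 12 -> 6 -> 3 -> 1
Number of halvings = floor(log2(1669027)) = 20


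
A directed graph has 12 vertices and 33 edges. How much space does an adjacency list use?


Adjacency list: one list head per vertex + one entry per edge
Vertex heads: 12
Edge entries: 33
Total = 12 + 33 = 45


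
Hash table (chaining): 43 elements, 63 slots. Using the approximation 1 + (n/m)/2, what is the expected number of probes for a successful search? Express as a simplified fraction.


Computing expected probes:
alpha = 43/63
= 1 + alpha/2
= 1 + 43/(2*63)
= (2*63 + 43) / (2*63)
= 169/126


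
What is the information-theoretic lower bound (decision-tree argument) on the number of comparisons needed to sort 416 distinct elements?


A binary decision tree of height h has at most 2^h leaves and needs at least n! of them, so h >= ceil(log2(n!)).
416! is far too large to multiply out, so use Stirling's series:
  ln(n!) ~ n ln n - n + (1/2) ln(2 pi n) + 1/(12n)  (error below 1/(360 n^3), negligible here)
  ln(416) = 6.0306853
  n ln n = 416 * 6.0306853 = 2508.7651
  (1/2) ln(2 pi * 416) = (1/2) ln(2613.8051) = 3.9343
  1/(12*416) = 0.0002
  ln(416!) ~ 2508.7651 - 416 + 3.9343 + 0.0002 = 2096.6996
Convert to base 2: log2(416!) = 2096.6996 / ln 2 = 2096.6996 / 0.69314718 = 3024.8981
ceil(3024.8981) = 3025


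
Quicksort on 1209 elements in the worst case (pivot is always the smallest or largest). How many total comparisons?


In the worst case, each partition step picks the worst pivot:
  Partition 1: 1208 comparisons (n-1 elements to compare)
  Partition 2: 1207 comparisons
  Partition 3: 1206 comparisons
  Partition 4: 1205 comparisons
  Partition 5: 1204 comparisons
  ...
  Last partition: 0 comparisons
Total = (n-1) + (n-2) + ... + 1 + 0 = n*(n-1)/2
= 1209*1208/2 = 730236


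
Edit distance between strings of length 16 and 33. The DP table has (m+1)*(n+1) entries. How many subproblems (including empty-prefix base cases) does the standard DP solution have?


The table includes base cases (empty prefixes).
Rows: (m+1) = 17
Columns: (n+1) = 34
Total = 17 * 34 = 578


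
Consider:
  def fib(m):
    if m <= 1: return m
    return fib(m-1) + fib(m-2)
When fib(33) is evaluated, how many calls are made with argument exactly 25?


Let N(m) = number of times fib(m) is called while evaluating fib(33).
N(33) = 1 (the initial call).
N(32) = 1 (only fib(33) calls it).
For 1 <= m <= 31: fib(m) is called by fib(m+1) and fib(m+2), so
  N(m) = N(m+1) + N(m+2).
fib(0) is called only by fib(2), so N(0) = N(2).
Walk down from m=33:
  N(33)=1, N(32)=1, N(31)=2, N(30)=3, N(29)=5, N(28)=8, N(27)=13, N(26)=21, N(25)=34
N(25) = 34


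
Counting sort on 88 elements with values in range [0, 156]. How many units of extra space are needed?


Output array size: 88 (to store sorted result)
Count array size: 157 (one slot per possible value, range 0 to 156)
Total extra space = 88 + 157 = 245


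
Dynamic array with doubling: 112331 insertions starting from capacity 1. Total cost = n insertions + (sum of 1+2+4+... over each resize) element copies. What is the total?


n = 112331
Insertion costs: 112331
Resizes copy 1, 2, 4, ... up to the largest power of 2 that is <= n-1 = 112330, i.e. 65536.
Copy costs = 1 + 2 + 4 + 8 + 16 + 32 + 64 + 128 + 256 + 512 + 1024 + 2048 + 4096 + 8192 + 16384 + 32768 + 65536 = 131071
Total = 112331 + 131071 = 243402


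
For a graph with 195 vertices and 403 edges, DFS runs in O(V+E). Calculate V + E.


A full DFS traversal visits each vertex once and examines each edge once.
V = 195
E = 403
Sum = 195 + 403 = 598


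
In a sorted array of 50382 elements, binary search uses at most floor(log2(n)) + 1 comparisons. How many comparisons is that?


Halving sequence: 50382 -> 25191 -> 12595 -> 6297 -> 3148 -> 1574 -> 787 -> 393 -> 196 -> 98 -> 49 -> 24 -> 12 -> 6 -> 3 -> 1
Number of halvings = 15
Max comparisons = 15 + 1 = 16


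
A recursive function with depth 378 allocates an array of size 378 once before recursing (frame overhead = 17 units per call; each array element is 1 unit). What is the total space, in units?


Array allocation: 378 units (allocated once)
Stack frames: 378 deep * 17 per frame = 6426 units
Total = 378 + 6426 = 6804


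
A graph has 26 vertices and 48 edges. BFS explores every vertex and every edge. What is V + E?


A full BFS traversal dequeues each vertex once and examines each edge once.
Vertex visits: 26
Edge visits: 48
V + E = 26 + 48 = 74


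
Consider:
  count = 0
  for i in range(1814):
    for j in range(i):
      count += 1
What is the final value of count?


For each i, the inner loop runs i times:
  i=0: inner runs 0 times
  i=1: inner runs 1 time
  i=2: inner runs 2 times
  i=3: inner runs 3 times
  i=4: inner runs 4 times
  i=5: inner runs 5 times
  i=6: inner runs 6 times
  i=7: inner runs 7 times
  ...
Total = 0 + 1 + 2 + ... + 1813 = 1814*(1814-1)/2 = 1644391


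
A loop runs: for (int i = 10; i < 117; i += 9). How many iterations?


Loop starts at i = 10, increments by 9, stops when i >= 117.
Number of iterations = ceil((117 - 10) / 9)
= ceil(107 / 9)
= 12


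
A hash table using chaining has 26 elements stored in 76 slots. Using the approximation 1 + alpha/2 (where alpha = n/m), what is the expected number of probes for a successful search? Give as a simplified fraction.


Load factor alpha = n/m = 26/76
Expected probes = 1 + alpha/2 = 1 + 26/(2*76)
= 1 + 26/152
= 152/152 + 26/152
= 178/152
Simplify: 89/76


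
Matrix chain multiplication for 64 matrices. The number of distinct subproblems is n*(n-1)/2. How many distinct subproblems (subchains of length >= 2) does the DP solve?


Subproblems are indexed by (i, j) where i < j.
Number of such pairs = n*(n-1)/2
= 64 * 63 / 2
= 2016


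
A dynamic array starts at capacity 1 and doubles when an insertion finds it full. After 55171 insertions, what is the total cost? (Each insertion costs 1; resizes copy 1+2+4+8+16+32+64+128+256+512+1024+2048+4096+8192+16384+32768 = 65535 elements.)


Insertion cost: 55171 (one per element)
Resizes occur just before inserting elements 2, 3, 5, 9, ...
Elements copied at each resize: 1 + 2 + 4 + 8 + 16 + 32 + 64 + 128 + 256 + 512 + 1024 + 2048 + 4096 + 8192 + 16384 + 32768
Sum of copies = 65535 (geometric series: 2^k - 1)
Total = 55171 + 65535 = 120706


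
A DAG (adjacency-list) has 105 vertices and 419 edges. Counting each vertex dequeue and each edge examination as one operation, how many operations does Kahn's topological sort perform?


V = 105 (vertex processing)
E = 419 (edge processing)
V + E = 105 + 419 = 524


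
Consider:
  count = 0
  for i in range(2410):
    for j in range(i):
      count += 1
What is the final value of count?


For each i, the inner loop runs i times:
  i=0: inner runs 0 times
  i=1: inner runs 1 time
  i=2: inner runs 2 times
  i=3: inner runs 3 times
  i=4: inner runs 4 times
  i=5: inner runs 5 times
  i=6: inner runs 6 times
  i=7: inner runs 7 times
  ...
Total = 0 + 1 + 2 + ... + 2409 = 2410*(2410-1)/2 = 2902845


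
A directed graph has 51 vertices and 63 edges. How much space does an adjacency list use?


Adjacency list: one list head per vertex + one entry per edge
Vertex heads: 51
Edge entries: 63
Total = 51 + 63 = 114


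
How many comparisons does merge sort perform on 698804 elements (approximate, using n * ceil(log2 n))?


Recursion depth: ceil(log2(698804)) = 20
Each recursion level merges n = 698804 elements
Total = 698804 * 20 = 13976080


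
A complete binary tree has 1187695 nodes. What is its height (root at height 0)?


In a complete binary tree, level k holds nodes 2^k .. 2^(k+1)-1 (1-indexed).
Height = floor(log2(n)) = floor(log2(1187695)) = 20
Check: 2^20 = 1048576 <= 1187695 < 2097152 = 2^21


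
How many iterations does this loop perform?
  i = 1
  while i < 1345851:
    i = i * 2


The loop variable doubles each iteration:
i = 1 -> 2 -> 4 -> 8 -> 16 -> 32 -> 64 -> 128 -> 256 -> 512 -> 1024 -> 2048 -> 4096 -> 8192 -> 16384 -> 32768 -> 65536 -> 131072 -> 262144 -> 524288 -> 1048576 -> 2097152 (stop, 2097152 >= 1345851)
Number of doublings = ceil(log2(1345851)) = 21


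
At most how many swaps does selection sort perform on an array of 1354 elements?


Each of the 1353 passes places one element in its final position.
Pass 1: swap minimum into position 0
Pass 2: swap minimum of remaining into position 1
...
Pass 1353: last two elements, one swap
Maximum swaps = 1354 - 1 = 1353


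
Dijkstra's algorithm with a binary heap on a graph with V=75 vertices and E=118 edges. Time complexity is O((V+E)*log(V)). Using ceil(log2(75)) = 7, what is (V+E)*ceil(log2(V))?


Dijkstra with a binary heap: each vertex is extracted once, each edge may relax once.
Each heap operation costs O(log V).
V + E = 75 + 118 = 193
ceil(log2(75)) = 7 (since 2^6 = 64 < 75 <= 128 = 2^7)
Total heap work = (V+E) * ceil(log2(V)) = 193 * 7 = 1351


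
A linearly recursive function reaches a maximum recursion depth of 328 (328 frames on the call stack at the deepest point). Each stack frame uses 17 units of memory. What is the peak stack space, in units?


Maximum recursion depth = 328 frames
Memory per frame = 17 units
Total stack space = depth * frame_size
= 328 * 17 = 5576


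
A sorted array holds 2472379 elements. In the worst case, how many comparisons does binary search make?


Halving sequence: 2472379 -> 1236189 -> 618094 -> 309047 -> 154523 -> 77261 -> 38630 -> 19315 -> 9657 -> 4828 -> 2414 -> 1207 -> 603 -> 301 -> 150 -> 75 -> 37 -> 18 -> 9 -> 4 -> 2 -> 1
Number of halvings = 21
Max comparisons = 21 + 1 = 22


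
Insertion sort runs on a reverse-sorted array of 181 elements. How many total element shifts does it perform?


Sum of shifts = 1 + 2 + 3 + ... + 180
= 181 * 180 / 2
= 32580 / 2
= 16290


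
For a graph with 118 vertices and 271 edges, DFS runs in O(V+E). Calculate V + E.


A full DFS traversal visits each vertex once and examines each edge once.
V = 118
E = 271
Sum = 118 + 271 = 389


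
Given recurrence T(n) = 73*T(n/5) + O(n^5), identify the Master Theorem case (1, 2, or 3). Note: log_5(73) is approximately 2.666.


Master Theorem parameters: a=73, b=5, c=5
log_b(a) = 2.666
Compare b^c with a: 5^5 = 3125 > 73, so c > log_b(a).
Comparing c=5 vs log_b(a)=2.666:
5 > 2.666 => Case 3
Result: T(n) = O(n^5)
Master Theorem case = 3


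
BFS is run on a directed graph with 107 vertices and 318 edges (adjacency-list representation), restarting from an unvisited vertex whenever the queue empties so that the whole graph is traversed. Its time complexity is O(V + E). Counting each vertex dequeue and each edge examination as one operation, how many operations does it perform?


A full BFS traversal dequeues each vertex exactly once and examines each directed edge exactly once.
V = 107 (vertex processing cost)
E = 318 (edge examination cost)
Total operations proportional to V + E = 107 + 318 = 425


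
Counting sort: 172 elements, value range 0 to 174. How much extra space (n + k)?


n = 172 (output array)
k = 175 (count array for 175 distinct values)
Extra space = 172 + 175 = 347


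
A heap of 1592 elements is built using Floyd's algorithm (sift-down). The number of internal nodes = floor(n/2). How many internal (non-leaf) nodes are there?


Leaf nodes occupy roughly half the array.
Sift-down is called for each internal node, starting from the last one.
Internal nodes = floor(n/2) = floor(1592/2) = 796


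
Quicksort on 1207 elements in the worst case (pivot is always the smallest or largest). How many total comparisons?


In the worst case, each partition step picks the worst pivot:
  Partition 1: 1206 comparisons (n-1 elements to compare)
  Partition 2: 1205 comparisons
  Partition 3: 1204 comparisons
  Partition 4: 1203 comparisons
  Partition 5: 1202 comparisons
  ...
  Last partition: 0 comparisons
Total = (n-1) + (n-2) + ... + 1 + 0 = n*(n-1)/2
= 1207*1206/2 = 727821


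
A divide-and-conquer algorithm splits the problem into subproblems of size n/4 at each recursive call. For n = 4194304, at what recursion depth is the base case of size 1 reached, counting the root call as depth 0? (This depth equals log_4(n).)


At each depth, the problem size is divided by 4:
  Depth 0: problem size = 4194304
  Depth 1: problem size = 1048576
  Depth 2: problem size = 262144
  Depth 3: problem size = 65536
  Depth 4: problem size = 16384
  Depth 5: problem size = 4096
  Depth 6: problem size = 1024
  Depth 7: problem size = 256
  Depth 8: problem size = 64
  Depth 9: problem size = 16
  Depth 10: problem size = 4
  Depth 11: problem size = 1 (base case)
The base case is reached at depth log_4(4194304) = 11 (the tree has 12 levels counting depth 0, but the depth asked for is 11).
Recursion depth = 11


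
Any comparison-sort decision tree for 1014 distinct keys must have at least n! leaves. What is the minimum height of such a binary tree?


A binary decision tree of height h has at most 2^h leaves and needs at least n! of them, so h >= ceil(log2(n!)).
1014! is far too large to multiply out, so use Stirling's series:
  ln(n!) ~ n ln n - n + (1/2) ln(2 pi n) + 1/(12n)  (error below 1/(360 n^3), negligible here)
  ln(1014) = 6.9216582
  n ln n = 1014 * 6.9216582 = 7018.5614
  (1/2) ln(2 pi * 1014) = (1/2) ln(6371.1499) = 4.3798
  1/(12*1014) = 0.0001
  ln(1014!) ~ 7018.5614 - 1014 + 4.3798 + 0.0001 = 6008.9413
Convert to base 2: log2(1014!) = 6008.9413 / ln 2 = 6008.9413 / 0.69314718 = 8669.0698
ceil(8669.0698) = 8670


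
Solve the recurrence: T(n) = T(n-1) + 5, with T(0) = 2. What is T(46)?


Unrolling the recurrence:
T(46) = T(45) + 5
       = T(44) + 5 + 5
       = T(43) + 5*3
       ...
       = T(0) + 5*46
       = 2 + 230 = 232


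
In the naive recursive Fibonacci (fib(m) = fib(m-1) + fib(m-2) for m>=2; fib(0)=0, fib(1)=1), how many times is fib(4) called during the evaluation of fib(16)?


Let N(m) = number of times fib(m) is called while evaluating fib(16).
N(16) = 1 (the initial call).
N(15) = 1 (only fib(16) calls it).
For 1 <= m <= 14: fib(m) is called by fib(m+1) and fib(m+2), so
  N(m) = N(m+1) + N(m+2).
fib(0) is called only by fib(2), so N(0) = N(2).
Walk down from m=16:
  N(16)=1, N(15)=1, N(14)=2, N(13)=3, N(12)=5, N(11)=8, N(10)=13, N(9)=21, N(8)=34, N(7)=55, N(6)=89, N(5)=144, N(4)=233
N(4) = 233


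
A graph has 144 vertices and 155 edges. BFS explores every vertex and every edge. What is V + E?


A full BFS traversal dequeues each vertex once and examines each edge once.
Vertex visits: 144
Edge visits: 155
V + E = 144 + 155 = 299


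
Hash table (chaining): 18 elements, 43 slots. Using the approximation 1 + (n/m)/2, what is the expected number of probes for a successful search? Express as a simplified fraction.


Computing expected probes:
alpha = 18/43
= 1 + alpha/2
= 1 + 18/(2*43)
= (2*43 + 18) / (2*43)
= 104/86 = 52/43


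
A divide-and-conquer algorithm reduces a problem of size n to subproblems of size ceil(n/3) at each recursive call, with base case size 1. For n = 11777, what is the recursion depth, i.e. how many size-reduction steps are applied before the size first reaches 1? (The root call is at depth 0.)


Each step divides the size by 3 (rounding up); after k steps the size is ceil(n/3^k), which equals 1 exactly when 3^k >= n.
So the depth is the smallest k with 3^k >= 11777, i.e. ceil(log_3(11777)).
3^8 = 6561 < 11777 <= 19683 = 3^9
Recursion depth = 9


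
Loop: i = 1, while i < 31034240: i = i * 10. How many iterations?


i multiplies by 10 each step:
i = 1 -> 10 -> 100 -> 1000 -> 10000 -> 100000 -> 1000000 -> 10000000 -> 100000000 (stop)
Iterations = ceil(log_10(31034240)) = 8


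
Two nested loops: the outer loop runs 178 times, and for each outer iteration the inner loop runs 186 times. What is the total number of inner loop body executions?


Outer loop: 178 iterations
Inner loop: 186 iterations per outer iteration
Total = 178 * 186 = 33108


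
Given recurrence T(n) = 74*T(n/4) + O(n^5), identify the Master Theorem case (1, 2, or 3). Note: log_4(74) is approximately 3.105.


Master Theorem parameters: a=74, b=4, c=5
log_b(a) = 3.105
Compare b^c with a: 4^5 = 1024 > 74, so c > log_b(a).
Comparing c=5 vs log_b(a)=3.105:
5 > 3.105 => Case 3
Result: T(n) = O(n^5)
Master Theorem case = 3


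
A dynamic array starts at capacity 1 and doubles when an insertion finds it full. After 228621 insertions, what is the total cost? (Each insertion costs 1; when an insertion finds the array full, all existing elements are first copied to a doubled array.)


Insertion cost: 228621 (one per element)
Resizes occur just before inserting elements 2, 3, 5, 9, ...
Elements copied at each resize: 1 + 2 + 4 + 8 + 16 + 32 + 64 + 128 + 256 + 512 + 1024 + 2048 + 4096 + 8192 + 16384 + 32768 + 65536 + 131072
Sum of copies = 262143 (geometric series: 2^k - 1)
Total = 228621 + 262143 = 490764


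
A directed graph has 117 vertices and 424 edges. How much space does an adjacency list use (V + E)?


Adjacency list: one list head per vertex + one entry per edge
Vertex heads: 117
Edge entries: 424
Total = 117 + 424 = 541


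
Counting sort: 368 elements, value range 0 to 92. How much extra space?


n = 368 (output array)
k = 93 (count array for 93 distinct values)
Extra space = 368 + 93 = 461


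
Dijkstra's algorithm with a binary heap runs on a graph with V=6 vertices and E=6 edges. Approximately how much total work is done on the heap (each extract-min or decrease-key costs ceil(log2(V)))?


Dijkstra with a binary heap: each vertex is extracted once, each edge may relax once.
Each heap operation costs O(log V).
V + E = 6 + 6 = 12
ceil(log2(6)) = 3 (since 2^2 = 4 < 6 <= 8 = 2^3)
Total heap work = (V+E) * ceil(log2(V)) = 12 * 3 = 36


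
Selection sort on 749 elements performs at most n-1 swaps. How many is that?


Each of the 748 passes places one element in its final position.
Pass 1: swap minimum into position 0
Pass 2: swap minimum of remaining into position 1
...
Pass 748: last two elements, one swap
Maximum swaps = 749 - 1 = 748


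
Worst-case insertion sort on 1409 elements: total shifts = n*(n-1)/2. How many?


Sum of shifts = 1 + 2 + 3 + ... + 1408
= 1409 * 1408 / 2
= 1983872 / 2
= 991936


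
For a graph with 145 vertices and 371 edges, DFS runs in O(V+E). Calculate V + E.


A full DFS traversal visits each vertex once and examines each edge once.
V = 145
E = 371
Sum = 145 + 371 = 516


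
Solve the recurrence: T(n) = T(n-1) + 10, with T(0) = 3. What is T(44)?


Unrolling the recurrence:
T(44) = T(43) + 10
       = T(42) + 10 + 10
       = T(41) + 10*3
       ...
       = T(0) + 10*44
       = 3 + 440 = 443


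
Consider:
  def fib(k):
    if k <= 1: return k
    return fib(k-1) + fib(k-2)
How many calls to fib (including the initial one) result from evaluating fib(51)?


Let C(m) = total calls to evaluate fib(m). Then C(0)=C(1)=1, and
C(m) = 1 + C(m-1) + C(m-2) for m >= 2.
Build the table (each entry = 1 + previous two):
  C(0) = 1
  C(1) = 1
  C(2) = 1 + 1 + 1 = 3
  C(3) = 1 + 3 + 1 = 5
  C(4) = 1 + 5 + 3 = 9
  C(5) = 1 + 9 + 5 = 15
  C(6) = 1 + 15 + 9 = 25
  C(7) = 1 + 25 + 15 = 41
  C(8) = 1 + 41 + 25 = 67
  C(9) = 1 + 67 + 41 = 109
  C(10) = 1 + 109 + 67 = 177
  C(11) = 1 + 177 + 109 = 287
  C(12) = 1 + 287 + 177 = 465
  C(13) = 1 + 465 + 287 = 753
  C(14) = 1 + 753 + 465 = 1219
  C(15) = 1 + 1219 + 753 = 1973
  C(16) = 1 + 1973 + 1219 = 3193
  C(17) = 1 + 3193 + 1973 = 5167
  C(18) = 1 + 5167 + 3193 = 8361
  C(19) = 1 + 8361 + 5167 = 13529
  C(20) = 1 + 13529 + 8361 = 21891
  C(21) = 1 + 21891 + 13529 = 35421
  C(22) = 1 + 35421 + 21891 = 57313
  C(23) = 1 + 57313 + 35421 = 92735
  C(24) = 1 + 92735 + 57313 = 150049
  C(25) = 1 + 150049 + 92735 = 242785
  C(26) = 1 + 242785 + 150049 = 392835
  C(27) = 1 + 392835 + 242785 = 635621
  C(28) = 1 + 635621 + 392835 = 1028457
  C(29) = 1 + 1028457 + 635621 = 1664079
  C(30) = 1 + 1664079 + 1028457 = 2692537
  C(31) = 1 + 2692537 + 1664079 = 4356617
  C(32) = 1 + 4356617 + 2692537 = 7049155
  C(33) = 1 + 7049155 + 4356617 = 11405773
  C(34) = 1 + 11405773 + 7049155 = 18454929
  C(35) = 1 + 18454929 + 11405773 = 29860703
  C(36) = 1 + 29860703 + 18454929 = 48315633
  C(37) = 1 + 48315633 + 29860703 = 78176337
  C(38) = 1 + 78176337 + 48315633 = 126491971
  C(39) = 1 + 126491971 + 78176337 = 204668309
  C(40) = 1 + 204668309 + 126491971 = 331160281
  C(41) = 1 + 331160281 + 204668309 = 535828591
  C(42) = 1 + 535828591 + 331160281 = 866988873
  C(43) = 1 + 866988873 + 535828591 = 1402817465
  C(44) = 1 + 1402817465 + 866988873 = 2269806339
  C(45) = 1 + 2269806339 + 1402817465 = 3672623805
  C(46) = 1 + 3672623805 + 2269806339 = 5942430145
  C(47) = 1 + 5942430145 + 3672623805 = 9615053951
  C(48) = 1 + 9615053951 + 5942430145 = 15557484097
  C(49) = 1 + 15557484097 + 9615053951 = 25172538049
  C(50) = 1 + 25172538049 + 15557484097 = 40730022147
  C(51) = 1 + 40730022147 + 25172538049 = 65902560197
Total calls for fib(51) = 65902560197
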